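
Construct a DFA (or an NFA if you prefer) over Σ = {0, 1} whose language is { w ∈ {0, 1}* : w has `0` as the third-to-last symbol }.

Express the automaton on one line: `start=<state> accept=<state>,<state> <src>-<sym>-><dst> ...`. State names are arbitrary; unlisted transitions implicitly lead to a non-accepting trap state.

start=A accept=H,I,J,K A-0->B A-1->C B-0->D B-1->E C-0->F C-1->G D-0->H D-1->I E-0->J E-1->K F-0->L F-1->M G-0->N G-1->O H-0->H H-1->I I-0->J I-1->K J-0->L J-1->M K-0->N K-1->O L-0->H L-1->I M-0->J M-1->K N-0->L N-1->M O-0->N O-1->O

Because acceptance depends on a position counted from the end, the machine has to buffer the most recent 3 symbols. Make each state the string of the last up-to-3 symbols read; on input `x` shift the window left and append `x`. Accept when the buffered window has length 3 and begins with `0`.
With 15 states:
       0  1 
>  A   B  C 
   B   D  E 
   C   F  G 
   D   H  I 
   E   J  K 
   F   L  M 
   G   N  O 
 * H   H  I 
 * I   J  K 
 * J   L  M 
 * K   N  O 
   L   H  I 
   M   J  K 
   N   L  M 
   O   N  O 
(> = start, * = accepting)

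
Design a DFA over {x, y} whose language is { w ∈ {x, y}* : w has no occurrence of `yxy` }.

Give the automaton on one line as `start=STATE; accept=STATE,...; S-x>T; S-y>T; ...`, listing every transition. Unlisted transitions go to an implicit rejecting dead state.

start=q0; accept=q0,q1,q2; q0-x>q0; q0-y>q1; q1-x>q2; q1-y>q1; q2-x>q0; q2-y>q3; q3-x>q3; q3-y>q3

This is the complement of 'contains `yxy`'. Use the same substring-matching states — q0 through q3 holding how much of `yxy` has just been matched — but flip the accepting set: everything except the trap q3 accepts.
With 4 states:
        x   y  
>* q0   q0  q1 
 * q1   q2  q1 
 * q2   q0  q3 
   q3   q3  q3 
(> = start, * = accepting)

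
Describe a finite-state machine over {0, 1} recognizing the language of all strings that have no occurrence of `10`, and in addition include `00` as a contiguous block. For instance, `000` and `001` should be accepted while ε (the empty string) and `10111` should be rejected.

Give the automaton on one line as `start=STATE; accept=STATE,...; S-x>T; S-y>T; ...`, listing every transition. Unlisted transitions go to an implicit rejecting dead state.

start=q0; accept=q3,q5; q0-0>q1; q0-1>q2; q1-0>q3; q1-1>q2; q2-0>q4; q2-1>q2; q3-0>q3; q3-1>q5; q4-0>q6; q4-1>q7; q5-0>q6; q5-1>q5; q6-0>q6; q6-1>q6; q7-0>q4; q7-1>q7

Handle the two conditions separately and then intersect. The first has 3 states tracking partial matches of the forbidden pattern `10`; the second has 3 states tracking whether and how much of `00` has been seen. A product state is a pair (one from each), accepting exactly when both do.
With 8 states:
        0   1  
>  q0   q1  q2 
   q1   q3  q2 
   q2   q4  q2 
 * q3   q3  q5 
   q4   q6  q7 
 * q5   q6  q5 
   q6   q6  q6 
   q7   q4  q7 
(> = start, * = accepting)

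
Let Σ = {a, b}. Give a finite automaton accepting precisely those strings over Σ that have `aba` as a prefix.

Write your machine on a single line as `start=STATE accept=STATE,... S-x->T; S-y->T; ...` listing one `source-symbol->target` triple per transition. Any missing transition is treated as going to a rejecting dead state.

start=S0; accept=S3; S0-a->S1; S0-b->S4; S1-a->S4; S1-b->S2; S2-a->S3; S2-b->S4; S3-a->S3; S3-b->S3; S4-a->S4; S4-b->S4

Walk along `aba` while the input agrees: from S0 take `a` to S1, and so on. Any deviation drops to the rejecting sink S4. Once S3 is reached the prefix is confirmed and every continuation is accepted.
5 states suffice.
        a   b  
>  S0   S1  S4 
   S1   S4  S2 
   S2   S3  S4 
 * S3   S3  S3 
   S4   S4  S4 
(> = start, * = accepting)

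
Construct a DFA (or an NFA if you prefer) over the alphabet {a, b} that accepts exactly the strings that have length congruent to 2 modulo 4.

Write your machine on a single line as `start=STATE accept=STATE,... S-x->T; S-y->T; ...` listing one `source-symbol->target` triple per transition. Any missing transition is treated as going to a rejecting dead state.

Count input length modulo 4: every symbol advances one step around the cycle q0 → q1 → q2 → q3 → q0. Accept at q2.
        a   b  
>  q0   q1  q1 
   q1   q2  q2 
 * q2   q3  q3 
   q3   q0  q0 
(> = start, * = accepting)

start=q0; accept=q2; q0-a->q1; q0-b->q1; q1-a->q2; q1-b->q2; q2-a->q3; q2-b->q3; q3-a->q0; q3-b->q0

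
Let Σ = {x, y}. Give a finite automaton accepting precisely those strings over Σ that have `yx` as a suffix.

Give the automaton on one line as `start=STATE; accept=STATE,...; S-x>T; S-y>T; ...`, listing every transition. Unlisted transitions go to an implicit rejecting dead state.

start=q0; accept=q2; q0-x>q0; q0-y>q1; q1-x>q2; q1-y>q1; q2-x>q0; q2-y>q1

Remember how much of `yx` the current input suffix matches. State q0 means no match yet; q1 means the last symbol is `y`; q2 means the last 2 symbols are `yx`. Only q2 accepts. On a mismatch, fall back to the longest proper suffix that is still a prefix of `yx`.
A 3-state machine:
        x   y  
>  q0   q0  q1 
   q1   q2  q1 
 * q2   q0  q1 
(> = start, * = accepting)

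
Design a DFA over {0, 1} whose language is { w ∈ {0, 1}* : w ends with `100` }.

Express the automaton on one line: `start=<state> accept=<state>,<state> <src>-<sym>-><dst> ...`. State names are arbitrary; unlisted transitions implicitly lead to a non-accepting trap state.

start=q0 accept=q3 q0-0->q0 q0-1->q1 q1-0->q2 q1-1->q1 q2-0->q3 q2-1->q1 q3-0->q0 q3-1->q1

Let each state record the length of the longest suffix of the input read so far that is also a prefix of `100`. q1 means the last symbol is `1`; q2 means the last 2 symbols are `10`; q3 means the last 3 symbols are `100`. Accept only at q3, where the string currently ends in `100`.
        0   1  
>  q0   q0  q1 
   q1   q2  q1 
   q2   q3  q1 
 * q3   q0  q1 
(> = start, * = accepting)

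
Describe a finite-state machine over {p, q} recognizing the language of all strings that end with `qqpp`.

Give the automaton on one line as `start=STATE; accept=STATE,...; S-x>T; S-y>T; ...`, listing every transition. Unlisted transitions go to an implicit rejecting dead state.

Remember how much of `qqpp` the current input suffix matches. State s0 means no match yet; s1 means the last symbol is `q`; s2 means the last 2 symbols are `qq`; s3 means the last 3 symbols are `qqp`; s4 means the last 4 symbols are `qqpp`. Only s4 accepts. On a mismatch, fall back to the longest proper suffix that is still a prefix of `qqpp`.
5 states suffice.
        p   q  
>  s0   s0  s1 
   s1   s0  s2 
   s2   s3  s2 
   s3   s4  s1 
 * s4   s0  s1 
(> = start, * = accepting)

start=s0; accept=s4; s0-p>s0; s0-q>s1; s1-p>s0; s1-q>s2; s2-p>s3; s2-q>s2; s3-p>s4; s3-q>s1; s4-p>s0; s4-q>s1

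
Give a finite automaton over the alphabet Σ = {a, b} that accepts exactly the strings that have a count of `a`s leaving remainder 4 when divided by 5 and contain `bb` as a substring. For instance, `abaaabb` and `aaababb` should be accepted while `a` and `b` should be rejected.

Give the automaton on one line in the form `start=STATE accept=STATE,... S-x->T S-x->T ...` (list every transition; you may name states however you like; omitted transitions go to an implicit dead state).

start=S0 accept=S14 S0-a->S1 S0-b->S2 S1-a->S3 S1-b->S4 S2-a->S1 S2-b->S5 S3-a->S6 S3-b->S7 S4-a->S3 S4-b->S8 S5-a->S8 S5-b->S5 S6-a->S9 S6-b->S10 S7-a->S6 S7-b->S11 S8-a->S11 S8-b->S8 S9-a->S0 S9-b->S12 S10-a->S9 S10-b->S13 S11-a->S13 S11-b->S11 S12-a->S0 S12-b->S14 S13-a->S14 S13-b->S13 S14-a->S5 S14-b->S14

Handle the two conditions separately and then intersect. The first has 5 states tracking the count of `a`s modulo 5; the second has 3 states tracking whether and how much of `bb` has been seen. A product state is a pair (one from each), accepting exactly when both do.
          a    b  
>  S0     S1   S2 
   S1     S3   S4 
   S2     S1   S5 
   S3     S6   S7 
   S4     S3   S8 
   S5     S8   S5 
   S6     S9  S10 
   S7     S6  S11 
   S8    S11   S8 
   S9     S0  S12 
   S10    S9  S13 
   S11   S13  S11 
   S12    S0  S14 
   S13   S14  S13 
 * S14    S5  S14 
(> = start, * = accepting)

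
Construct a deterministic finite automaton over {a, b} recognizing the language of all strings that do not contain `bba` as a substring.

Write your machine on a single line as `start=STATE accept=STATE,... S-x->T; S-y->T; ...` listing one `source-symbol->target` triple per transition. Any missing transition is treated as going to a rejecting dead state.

start=s0; accept=s0,s1,s2; s0-a->s0; s0-b->s1; s1-a->s0; s1-b->s2; s2-a->s3; s2-b->s2; s3-a->s3; s3-b->s3

Track partial matches of the forbidden pattern `bba`. State s3 is a dead state reached once `bba` has occurred; every other state accepts. s0 means no part of `bba` is currently matched.
        a   b  
>* s0   s0  s1 
 * s1   s0  s2 
 * s2   s3  s2 
   s3   s3  s3 
(> = start, * = accepting)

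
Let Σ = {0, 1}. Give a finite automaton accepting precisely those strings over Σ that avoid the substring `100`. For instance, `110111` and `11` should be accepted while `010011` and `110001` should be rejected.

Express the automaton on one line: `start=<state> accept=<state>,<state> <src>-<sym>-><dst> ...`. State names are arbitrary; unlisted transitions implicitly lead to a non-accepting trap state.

This is the complement of 'contains `100`'. Use the same substring-matching states — A through D holding how much of `100` has just been matched — but flip the accepting set: everything except the trap D accepts.
A 4-state machine:
       0  1 
>* A   A  B 
 * B   C  B 
 * C   D  B 
   D   D  D 
(> = start, * = accepting)

start=A accept=A,B,C A-0->A A-1->B B-0->C B-1->B C-0->D C-1->B D-0->D D-1->D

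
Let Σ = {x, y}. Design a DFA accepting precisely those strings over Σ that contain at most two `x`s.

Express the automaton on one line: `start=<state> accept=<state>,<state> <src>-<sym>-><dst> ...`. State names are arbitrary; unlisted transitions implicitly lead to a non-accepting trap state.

start=q0 accept=q0,q1,q2 q0-x->q1 q0-y->q0 q1-x->q2 q1-y->q1 q2-x->q3 q2-y->q2 q3-x->q3 q3-y->q3

Only the number of `x`s matters, and only up to 3. Make a chain q0 → q1 → q2 → q3 advanced by each `x` (with q3 absorbing); every other symbol self-loops. The accepting set is {q0, q1, q2}.
A 4-state machine:
        x   y  
>* q0   q1  q0 
 * q1   q2  q1 
 * q2   q3  q2 
   q3   q3  q3 
(> = start, * = accepting)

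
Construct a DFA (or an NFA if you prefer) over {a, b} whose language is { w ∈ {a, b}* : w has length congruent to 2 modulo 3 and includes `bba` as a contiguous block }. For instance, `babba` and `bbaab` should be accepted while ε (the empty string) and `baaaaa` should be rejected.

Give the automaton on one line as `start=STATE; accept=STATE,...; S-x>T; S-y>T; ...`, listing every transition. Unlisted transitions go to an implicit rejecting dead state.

start=q0; accept=q11; q0-a>q1; q0-b>q2; q1-a>q3; q1-b>q4; q2-a>q3; q2-b>q5; q3-a>q0; q3-b>q6; q4-a>q0; q4-b>q7; q5-a>q8; q5-b>q7; q6-a>q1; q6-b>q9; q7-a>q10; q7-b>q9; q8-a>q10; q8-b>q10; q9-a>q11; q9-b>q5; q10-a>q11; q10-b>q11; q11-a>q8; q11-b>q8

Build one automaton per condition and run them in lockstep. The first has 3 states tracking the input length modulo 3; the second has 4 states tracking whether and how much of `bba` has been seen. A product state is a pair (one from each), accepting exactly when both do.
With 12 states:
          a    b  
>  q0     q1   q2 
   q1     q3   q4 
   q2     q3   q5 
   q3     q0   q6 
   q4     q0   q7 
   q5     q8   q7 
   q6     q1   q9 
   q7    q10   q9 
   q8    q10  q10 
   q9    q11   q5 
   q10   q11  q11 
 * q11    q8   q8 
(> = start, * = accepting)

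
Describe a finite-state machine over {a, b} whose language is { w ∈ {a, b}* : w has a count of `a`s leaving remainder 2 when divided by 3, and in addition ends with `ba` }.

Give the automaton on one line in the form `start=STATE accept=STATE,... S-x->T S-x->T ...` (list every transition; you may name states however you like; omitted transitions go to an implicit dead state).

start=q0 accept=q4 q0-a->q1 q0-b->q0 q1-a->q2 q1-b->q3 q2-a->q0 q2-b->q2 q3-a->q4 q3-b->q3 q4-a->q0 q4-b->q2

Handle the two conditions separately and then intersect. The first has 3 states tracking the count of `a`s modulo 3; the second has 3 states tracking how much of the suffix `ba` has currently been matched. A product state is a pair (one from each), accepting exactly when both do. After merging equivalent states the machine shrinks.
A 5-state machine:
        a   b  
>  q0   q1  q0 
   q1   q2  q3 
   q2   q0  q2 
   q3   q4  q3 
 * q4   q0  q2 
(> = start, * = accepting)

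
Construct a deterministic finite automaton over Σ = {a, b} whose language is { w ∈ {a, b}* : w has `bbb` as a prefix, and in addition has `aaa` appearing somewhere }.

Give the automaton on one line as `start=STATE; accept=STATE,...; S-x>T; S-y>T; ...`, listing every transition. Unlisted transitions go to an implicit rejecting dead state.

Run two small machines in parallel and take their product. One (5 states) tracks whether the input so far still matches the prefix `bbb`; the other (4 states) tracks whether and how much of `aaa` has been seen. Each combined state is a pair, one component from each; accept when both components accept. Equivalent product states are then merged.
With 8 states:
        a   b  
>  q0   q1  q2 
   q1   q1  q1 
   q2   q1  q3 
   q3   q1  q4 
   q4   q5  q4 
   q5   q6  q4 
   q6   q7  q4 
 * q7   q7  q7 
(> = start, * = accepting)

start=q0; accept=q7; q0-a>q1; q0-b>q2; q1-a>q1; q1-b>q1; q2-a>q1; q2-b>q3; q3-a>q1; q3-b>q4; q4-a>q5; q4-b>q4; q5-a>q6; q5-b>q4; q6-a>q7; q6-b>q4; q7-a>q7; q7-b>q7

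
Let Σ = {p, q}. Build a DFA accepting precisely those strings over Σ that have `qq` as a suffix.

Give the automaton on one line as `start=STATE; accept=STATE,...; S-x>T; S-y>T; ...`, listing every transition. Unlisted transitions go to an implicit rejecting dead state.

Remember how much of `qq` the current input suffix matches. State A means no match yet; B means the last symbol is `q`; C means the last 2 symbols are `qq`. Only C accepts. On a mismatch, fall back to the longest proper suffix that is still a prefix of `qq`.
A 3-state machine:
       p  q 
>  A   A  B 
   B   A  C 
 * C   A  C 
(> = start, * = accepting)

start=A; accept=C; A-p>A; A-q>B; B-p>A; B-q>C; C-p>A; C-q>C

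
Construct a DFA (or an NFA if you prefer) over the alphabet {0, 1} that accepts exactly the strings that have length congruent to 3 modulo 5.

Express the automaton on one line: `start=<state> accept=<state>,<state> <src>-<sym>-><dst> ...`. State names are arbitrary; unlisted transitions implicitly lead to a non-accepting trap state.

start=A accept=D A-0->B A-1->B B-0->C B-1->C C-0->D C-1->D D-0->E D-1->E E-0->A E-1->A

Count input length modulo 5: every symbol advances one step around the cycle A → B → C → D → E → A. Accept at D.
A 5-state machine:
       0  1 
>  A   B  B 
   B   C  C 
   C   D  D 
 * D   E  E 
   E   A  A 
(> = start, * = accepting)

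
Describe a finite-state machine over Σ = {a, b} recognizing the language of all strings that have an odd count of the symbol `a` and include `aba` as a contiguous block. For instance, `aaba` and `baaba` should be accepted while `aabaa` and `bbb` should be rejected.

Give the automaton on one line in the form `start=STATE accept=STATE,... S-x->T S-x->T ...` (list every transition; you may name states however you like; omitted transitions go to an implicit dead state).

Handle the two conditions separately and then intersect. One (2 states) tracks the count of `a`s modulo 2; the other (4 states) tracks whether and how much of `aba` has been seen. Each combined state is a pair, one component from each; accept when both components accept.
        a   b  
>  S0   S1  S0 
   S1   S2  S3 
   S2   S1  S4 
   S3   S5  S6 
   S4   S7  S0 
   S5   S7  S5 
   S6   S2  S6 
 * S7   S5  S7 
(> = start, * = accepting)

start=S0 accept=S7 S0-a->S1 S0-b->S0 S1-a->S2 S1-b->S3 S2-a->S1 S2-b->S4 S3-a->S5 S3-b->S6 S4-a->S7 S4-b->S0 S5-a->S7 S5-b->S5 S6-a->S2 S6-b->S6 S7-a->S5 S7-b->S7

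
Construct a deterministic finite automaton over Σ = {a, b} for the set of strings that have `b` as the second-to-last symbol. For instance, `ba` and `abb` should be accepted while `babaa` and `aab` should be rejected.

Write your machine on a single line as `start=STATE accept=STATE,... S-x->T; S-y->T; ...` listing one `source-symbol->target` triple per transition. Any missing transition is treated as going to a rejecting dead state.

A DFA must remember the last 2 symbols (since which symbol is second-to-last isn't known until the input ends). Use one state per possible window of the last ≤2 symbols; accept from those whose window starts with `b`.
With 7 states:
        a   b  
>  q0   q1  q2 
   q1   q3  q4 
   q2   q5  q6 
   q3   q3  q4 
   q4   q5  q6 
 * q5   q3  q4 
 * q6   q5  q6 
(> = start, * = accepting)

start=q0; accept=q5,q6; q0-a->q1; q0-b->q2; q1-a->q3; q1-b->q4; q2-a->q5; q2-b->q6; q3-a->q3; q3-b->q4; q4-a->q5; q4-b->q6; q5-a->q3; q5-b->q4; q6-a->q5; q6-b->q6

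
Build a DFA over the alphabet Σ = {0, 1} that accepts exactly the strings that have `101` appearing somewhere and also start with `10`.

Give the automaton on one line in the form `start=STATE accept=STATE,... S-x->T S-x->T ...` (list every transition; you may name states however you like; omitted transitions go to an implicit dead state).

start=S0 accept=S7 S0-0->S1 S0-1->S2 S1-0->S1 S1-1->S3 S2-0->S4 S2-1->S3 S3-0->S5 S3-1->S3 S4-0->S6 S4-1->S7 S5-0->S1 S5-1->S8 S6-0->S6 S6-1->S9 S7-0->S7 S7-1->S7 S8-0->S8 S8-1->S8 S9-0->S4 S9-1->S9

Build one automaton per condition and run them in lockstep. The first has 4 states tracking whether and how much of `101` has been seen; the second has 4 states tracking whether the input so far still matches the prefix `10`. A product state is a pair (one from each), accepting exactly when both do.
With 10 states:
        0   1  
>  S0   S1  S2 
   S1   S1  S3 
   S2   S4  S3 
   S3   S5  S3 
   S4   S6  S7 
   S5   S1  S8 
   S6   S6  S9 
 * S7   S7  S7 
   S8   S8  S8 
   S9   S4  S9 
(> = start, * = accepting)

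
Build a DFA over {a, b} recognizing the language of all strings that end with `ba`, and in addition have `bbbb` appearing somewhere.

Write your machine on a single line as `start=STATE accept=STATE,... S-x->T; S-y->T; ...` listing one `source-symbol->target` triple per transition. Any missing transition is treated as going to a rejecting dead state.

start=q0; accept=q6; q0-a->q0; q0-b->q1; q1-a->q2; q1-b->q3; q2-a->q0; q2-b->q1; q3-a->q2; q3-b->q4; q4-a->q2; q4-b->q5; q5-a->q6; q5-b->q5; q6-a->q7; q6-b->q5; q7-a->q7; q7-b->q5

Run two small machines in parallel and take their product. The first has 3 states tracking how much of the suffix `ba` has currently been matched; the second has 5 states tracking whether and how much of `bbbb` has been seen. A product state is a pair (one from each), accepting exactly when both do.
8 states suffice.
        a   b  
>  q0   q0  q1 
   q1   q2  q3 
   q2   q0  q1 
   q3   q2  q4 
   q4   q2  q5 
   q5   q6  q5 
 * q6   q7  q5 
   q7   q7  q5 
(> = start, * = accepting)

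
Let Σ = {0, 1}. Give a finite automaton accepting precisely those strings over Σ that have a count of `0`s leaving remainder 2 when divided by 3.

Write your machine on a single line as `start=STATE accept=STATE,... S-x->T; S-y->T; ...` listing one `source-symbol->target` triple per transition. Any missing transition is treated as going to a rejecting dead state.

The only thing that matters is how many `0`s have appeared, reduced mod 3. Use one state per residue: q0 for 0, …, q2 for 2. Reading `0` moves to the next residue; anything else stays put. q2 is accepting.
A 3-state machine:
        0   1  
>  q0   q1  q0 
   q1   q2  q1 
 * q2   q0  q2 
(> = start, * = accepting)

start=q0; accept=q2; q0-0->q1; q0-1->q0; q1-0->q2; q1-1->q1; q2-0->q0; q2-1->q2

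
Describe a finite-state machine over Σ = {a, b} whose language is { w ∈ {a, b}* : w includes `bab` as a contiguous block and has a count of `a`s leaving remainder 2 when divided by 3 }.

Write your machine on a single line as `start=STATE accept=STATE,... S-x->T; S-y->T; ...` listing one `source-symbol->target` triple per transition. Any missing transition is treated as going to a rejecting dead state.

start=S0; accept=S10; S0-a->S1; S0-b->S2; S1-a->S3; S1-b->S4; S2-a->S5; S2-b->S2; S3-a->S0; S3-b->S6; S4-a->S7; S4-b->S4; S5-a->S3; S5-b->S8; S6-a->S9; S6-b->S6; S7-a->S0; S7-b->S10; S8-a->S10; S8-b->S8; S9-a->S1; S9-b->S11; S10-a->S11; S10-b->S10; S11-a->S8; S11-b->S11

Run two small machines in parallel and take their product. The first has 4 states tracking whether and how much of `bab` has been seen; the second has 3 states tracking the count of `a`s modulo 3. A product state is a pair (one from each), accepting exactly when both do.
12 states suffice.
          a    b  
>  S0     S1   S2 
   S1     S3   S4 
   S2     S5   S2 
   S3     S0   S6 
   S4     S7   S4 
   S5     S3   S8 
   S6     S9   S6 
   S7     S0  S10 
   S8    S10   S8 
   S9     S1  S11 
 * S10   S11  S10 
   S11    S8  S11 
(> = start, * = accepting)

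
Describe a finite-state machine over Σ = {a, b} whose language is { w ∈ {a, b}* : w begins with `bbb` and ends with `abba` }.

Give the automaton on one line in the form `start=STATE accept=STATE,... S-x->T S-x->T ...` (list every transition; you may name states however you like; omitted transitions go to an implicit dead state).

Run two small machines in parallel and take their product. The first has 5 states tracking whether the input so far still matches the prefix `bbb`; the second has 5 states tracking how much of the suffix `abba` has currently been matched. A product state is a pair (one from each), accepting exactly when both do. After merging equivalent states the machine shrinks.
        a   b  
>  S0   S1  S2 
   S1   S1  S1 
   S2   S1  S3 
   S3   S1  S4 
   S4   S5  S4 
   S5   S5  S6 
   S6   S5  S7 
   S7   S8  S4 
 * S8   S5  S6 
(> = start, * = accepting)

start=S0 accept=S8 S0-a->S1 S0-b->S2 S1-a->S1 S1-b->S1 S2-a->S1 S2-b->S3 S3-a->S1 S3-b->S4 S4-a->S5 S4-b->S4 S5-a->S5 S5-b->S6 S6-a->S5 S6-b->S7 S7-a->S8 S7-b->S4 S8-a->S5 S8-b->S6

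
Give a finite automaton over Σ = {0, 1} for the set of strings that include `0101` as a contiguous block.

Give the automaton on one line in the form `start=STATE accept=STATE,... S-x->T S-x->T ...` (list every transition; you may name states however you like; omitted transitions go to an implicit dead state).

start=q0 accept=q4 q0-0->q1 q0-1->q0 q1-0->q1 q1-1->q2 q2-0->q3 q2-1->q0 q3-0->q1 q3-1->q4 q4-0->q4 q4-1->q4

States q0..q3 record the length of the longest prefix of `0101` that matches the current input suffix. Reaching q4 means `0101` has been seen, and we stay there forever. Accept from q4.
With 5 states:
        0   1  
>  q0   q1  q0 
   q1   q1  q2 
   q2   q3  q0 
   q3   q1  q4 
 * q4   q4  q4 
(> = start, * = accepting)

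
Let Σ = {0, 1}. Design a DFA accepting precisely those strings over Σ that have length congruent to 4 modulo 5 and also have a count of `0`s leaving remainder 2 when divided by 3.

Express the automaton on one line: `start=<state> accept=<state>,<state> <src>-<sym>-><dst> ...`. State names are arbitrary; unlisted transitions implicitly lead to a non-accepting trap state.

start=s0 accept=s11 s0-0->s1 s0-1->s2 s1-0->s3 s1-1->s4 s2-0->s4 s2-1->s5 s3-0->s6 s3-1->s7 s4-0->s7 s4-1->s8 s5-0->s8 s5-1->s6 s6-0->s9 s6-1->s10 s7-0->s10 s7-1->s11 s8-0->s11 s8-1->s9 s9-0->s12 s9-1->s13 s10-0->s13 s10-1->s0 s11-0->s0 s11-1->s12 s12-0->s2 s12-1->s14 s13-0->s14 s13-1->s1 s14-0->s5 s14-1->s3

Run two small machines in parallel and take their product. The first has 5 states tracking the input length modulo 5; the second has 3 states tracking the count of `0`s modulo 3. A product state is a pair (one from each), accepting exactly when both do.
A 15-state machine:
          0    1  
>  s0     s1   s2 
   s1     s3   s4 
   s2     s4   s5 
   s3     s6   s7 
   s4     s7   s8 
   s5     s8   s6 
   s6     s9  s10 
   s7    s10  s11 
   s8    s11   s9 
   s9    s12  s13 
   s10   s13   s0 
 * s11    s0  s12 
   s12    s2  s14 
   s13   s14   s1 
   s14    s5   s3 
(> = start, * = accepting)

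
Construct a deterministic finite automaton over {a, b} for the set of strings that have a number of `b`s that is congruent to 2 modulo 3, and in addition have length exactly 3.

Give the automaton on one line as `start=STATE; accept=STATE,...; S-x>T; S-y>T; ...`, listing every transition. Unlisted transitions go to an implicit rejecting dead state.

start=s0; accept=s6; s0-a>s1; s0-b>s2; s1-a>s3; s1-b>s4; s2-a>s4; s2-b>s5; s3-a>s3; s3-b>s3; s4-a>s3; s4-b>s6; s5-a>s6; s5-b>s3; s6-a>s3; s6-b>s3

Build one automaton per condition and run them in lockstep. The first has 3 states tracking the count of `b`s modulo 3; the second has 5 states tracking the input length, saturating at 4. A product state is a pair (one from each), accepting exactly when both do. Equivalent product states are then merged.
A 7-state machine:
        a   b  
>  s0   s1  s2 
   s1   s3  s4 
   s2   s4  s5 
   s3   s3  s3 
   s4   s3  s6 
   s5   s6  s3 
 * s6   s3  s3 
(> = start, * = accepting)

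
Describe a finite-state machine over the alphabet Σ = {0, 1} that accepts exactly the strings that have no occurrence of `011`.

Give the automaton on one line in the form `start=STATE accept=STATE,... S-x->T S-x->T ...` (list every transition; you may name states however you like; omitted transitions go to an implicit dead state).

start=q0 accept=q0,q1,q2 q0-0->q1 q0-1->q0 q1-0->q1 q1-1->q2 q2-0->q1 q2-1->q3 q3-0->q3 q3-1->q3

Track partial matches of the forbidden pattern `011`. State q3 is a dead state reached once `011` has occurred; every other state accepts. q0 means no part of `011` is currently matched.
        0   1  
>* q0   q1  q0 
 * q1   q1  q2 
 * q2   q1  q3 
   q3   q3  q3 
(> = start, * = accepting)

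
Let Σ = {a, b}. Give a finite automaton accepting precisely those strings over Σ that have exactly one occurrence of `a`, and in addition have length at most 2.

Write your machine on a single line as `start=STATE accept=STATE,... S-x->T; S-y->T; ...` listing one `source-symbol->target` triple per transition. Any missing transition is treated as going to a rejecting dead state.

Handle the two conditions separately and then intersect. The first has 3 states tracking the count of `a`s, saturating at 2; the second has 4 states tracking the input length, saturating at 3. A product state is a pair (one from each), accepting exactly when both do. Equivalent product states are then merged.
        a   b  
>  s0   s1  s2 
 * s1   s3  s4 
   s2   s4  s3 
   s3   s3  s3 
 * s4   s3  s3 
(> = start, * = accepting)

start=s0; accept=s1,s4; s0-a->s1; s0-b->s2; s1-a->s3; s1-b->s4; s2-a->s4; s2-b->s3; s3-a->s3; s3-b->s3; s4-a->s3; s4-b->s3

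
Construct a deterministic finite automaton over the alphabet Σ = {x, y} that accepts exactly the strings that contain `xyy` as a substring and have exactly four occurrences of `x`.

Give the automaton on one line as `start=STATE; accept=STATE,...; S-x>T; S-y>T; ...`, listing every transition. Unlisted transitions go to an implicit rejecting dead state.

start=s0; accept=s13; s0-x>s1; s0-y>s0; s1-x>s2; s1-y>s3; s2-x>s4; s2-y>s5; s3-x>s2; s3-y>s6; s4-x>s7; s4-y>s8; s5-x>s4; s5-y>s9; s6-x>s9; s6-y>s6; s7-x>s10; s7-y>s11; s8-x>s7; s8-y>s12; s9-x>s12; s9-y>s9; s10-x>s10; s10-y>s10; s11-x>s10; s11-y>s13; s12-x>s13; s12-y>s12; s13-x>s10; s13-y>s13

Run two small machines in parallel and take their product. The first has 4 states tracking whether and how much of `xyy` has been seen; the second has 6 states tracking the count of `x`s, saturating at 5. A product state is a pair (one from each), accepting exactly when both do. Equivalent product states are then merged.
A 14-state machine:
          x    y  
>  s0     s1   s0 
   s1     s2   s3 
   s2     s4   s5 
   s3     s2   s6 
   s4     s7   s8 
   s5     s4   s9 
   s6     s9   s6 
   s7    s10  s11 
   s8     s7  s12 
   s9    s12   s9 
   s10   s10  s10 
   s11   s10  s13 
   s12   s13  s12 
 * s13   s10  s13 
(> = start, * = accepting)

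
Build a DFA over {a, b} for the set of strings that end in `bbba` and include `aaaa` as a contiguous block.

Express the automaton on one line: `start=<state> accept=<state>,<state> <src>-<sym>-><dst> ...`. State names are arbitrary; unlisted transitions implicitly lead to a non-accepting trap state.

Handle the two conditions separately and then intersect. The first has 5 states tracking how much of the suffix `bbba` has currently been matched; the second has 5 states tracking whether and how much of `aaaa` has been seen. A product state is a pair (one from each), accepting exactly when both do.
With 13 states:
          a    b  
>  S0     S1   S2 
   S1     S3   S2 
   S2     S1   S4 
   S3     S5   S2 
   S4     S1   S6 
   S5     S7   S2 
   S6     S8   S6 
   S7     S7   S9 
   S8     S3   S2 
   S9     S7  S10 
   S10    S7  S11 
   S11   S12  S11 
 * S12    S7   S9 
(> = start, * = accepting)

start=S0 accept=S12 S0-a->S1 S0-b->S2 S1-a->S3 S1-b->S2 S2-a->S1 S2-b->S4 S3-a->S5 S3-b->S2 S4-a->S1 S4-b->S6 S5-a->S7 S5-b->S2 S6-a->S8 S6-b->S6 S7-a->S7 S7-b->S9 S8-a->S3 S8-b->S2 S9-a->S7 S9-b->S10 S10-a->S7 S10-b->S11 S11-a->S12 S11-b->S11 S12-a->S7 S12-b->S9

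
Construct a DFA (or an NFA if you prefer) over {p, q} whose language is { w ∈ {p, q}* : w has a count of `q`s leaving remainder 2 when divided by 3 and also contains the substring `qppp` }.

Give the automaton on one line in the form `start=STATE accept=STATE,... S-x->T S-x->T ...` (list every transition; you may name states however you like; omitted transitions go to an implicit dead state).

start=A accept=K A-p->A A-q->B B-p->C B-q->D C-p->E C-q->D D-p->F D-q->G E-p->H E-q->D F-p->I F-q->G G-p->J G-q->B H-p->H H-q->K I-p->K I-q->G J-p->L J-q->B K-p->K K-q->M L-p->M L-q->B M-p->M M-q->H

Handle the two conditions separately and then intersect. The first has 3 states tracking the count of `q`s modulo 3; the second has 5 states tracking whether and how much of `qppp` has been seen. A product state is a pair (one from each), accepting exactly when both do.
       p  q 
>  A   A  B 
   B   C  D 
   C   E  D 
   D   F  G 
   E   H  D 
   F   I  G 
   G   J  B 
   H   H  K 
   I   K  G 
   J   L  B 
 * K   K  M 
   L   M  B 
   M   M  H 
(> = start, * = accepting)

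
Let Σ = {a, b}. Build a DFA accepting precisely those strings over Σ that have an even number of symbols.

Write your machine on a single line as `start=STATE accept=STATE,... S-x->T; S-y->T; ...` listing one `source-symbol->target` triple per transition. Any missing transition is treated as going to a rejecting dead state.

Only the length mod 2 matters, so use a 2-cycle: from any state, every input symbol moves to the next state, wrapping s1 back to s0. Mark s0 accepting.
With 2 states:
        a   b  
>* s0   s1  s1 
   s1   s0  s0 
(> = start, * = accepting)

start=s0; accept=s0; s0-a->s1; s0-b->s1; s1-a->s0; s1-b->s0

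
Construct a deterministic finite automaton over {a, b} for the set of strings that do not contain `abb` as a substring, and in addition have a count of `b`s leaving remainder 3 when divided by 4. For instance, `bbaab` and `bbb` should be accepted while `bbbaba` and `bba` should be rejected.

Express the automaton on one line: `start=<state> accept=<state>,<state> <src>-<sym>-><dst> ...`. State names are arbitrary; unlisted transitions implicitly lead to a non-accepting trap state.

Build one automaton per condition and run them in lockstep. The first has 4 states tracking partial matches of the forbidden pattern `abb`; the second has 4 states tracking the count of `b`s modulo 4. A product state is a pair (one from each), accepting exactly when both do. Minimizing collapses redundant product states.
With 13 states:
          a    b  
>  q0     q1   q2 
   q1     q1   q3 
   q2     q4   q5 
   q3     q4   q6 
   q4     q4   q7 
   q5     q8   q9 
   q6     q6   q6 
   q7     q8   q6 
   q8     q8  q10 
 * q9    q11   q0 
 * q10   q11   q6 
 * q11   q11  q12 
   q12    q1   q6 
(> = start, * = accepting)

start=q0 accept=q9,q10,q11 q0-a->q1 q0-b->q2 q1-a->q1 q1-b->q3 q2-a->q4 q2-b->q5 q3-a->q4 q3-b->q6 q4-a->q4 q4-b->q7 q5-a->q8 q5-b->q9 q6-a->q6 q6-b->q6 q7-a->q8 q7-b->q6 q8-a->q8 q8-b->q10 q9-a->q11 q9-b->q0 q10-a->q11 q10-b->q6 q11-a->q11 q11-b->q12 q12-a->q1 q12-b->q6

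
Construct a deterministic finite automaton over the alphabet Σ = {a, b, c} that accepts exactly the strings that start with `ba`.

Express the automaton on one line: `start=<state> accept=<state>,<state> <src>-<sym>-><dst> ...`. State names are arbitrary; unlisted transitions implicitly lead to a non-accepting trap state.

start=q0 accept=q2 q0-a->q3 q0-b->q1 q0-c->q3 q1-a->q2 q1-b->q3 q1-c->q3 q2-a->q2 q2-b->q2 q2-c->q2 q3-a->q3 q3-b->q3 q3-c->q3

Check the first 2 symbols one by one: q0 through q1 record how many have matched `ba` so far; any wrong symbol goes to the dead state q3. After all 2 match we enter the accepting sink q2.
With 4 states:
        a   b   c  
>  q0   q3  q1  q3 
   q1   q2  q3  q3 
 * q2   q2  q2  q2 
   q3   q3  q3  q3 
(> = start, * = accepting)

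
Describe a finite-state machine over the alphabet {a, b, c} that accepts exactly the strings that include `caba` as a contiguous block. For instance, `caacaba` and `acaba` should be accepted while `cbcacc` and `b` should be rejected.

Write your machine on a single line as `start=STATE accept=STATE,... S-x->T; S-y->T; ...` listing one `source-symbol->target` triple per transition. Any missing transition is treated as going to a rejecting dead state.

Track how much of `caba` has been matched so far: state S0 is no progress, S4 is the absorbing accept state reached once `caba` has occurred. Intermediate states record partial matches; on a mismatch, fall back to the longest reusable overlap.
A 5-state machine:
        a   b   c  
>  S0   S0  S0  S1 
   S1   S2  S0  S1 
   S2   S0  S3  S1 
   S3   S4  S0  S1 
 * S4   S4  S4  S4 
(> = start, * = accepting)

start=S0; accept=S4; S0-a->S0; S0-b->S0; S0-c->S1; S1-a->S2; S1-b->S0; S1-c->S1; S2-a->S0; S2-b->S3; S2-c->S1; S3-a->S4; S3-b->S0; S3-c->S1; S4-a->S4; S4-b->S4; S4-c->S4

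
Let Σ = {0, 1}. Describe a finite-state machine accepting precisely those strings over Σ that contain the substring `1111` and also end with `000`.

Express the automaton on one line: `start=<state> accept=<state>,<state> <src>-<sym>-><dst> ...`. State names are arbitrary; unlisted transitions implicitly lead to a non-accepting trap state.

Run two small machines in parallel and take their product. The first has 5 states tracking whether and how much of `1111` has been seen; the second has 4 states tracking how much of the suffix `000` has currently been matched. A product state is a pair (one from each), accepting exactly when both do. Minimizing collapses redundant product states.
        0   1  
>  S0   S0  S1 
   S1   S0  S2 
   S2   S0  S3 
   S3   S0  S4 
   S4   S5  S4 
   S5   S6  S4 
   S6   S7  S4 
 * S7   S7  S4 
(> = start, * = accepting)

start=S0 accept=S7 S0-0->S0 S0-1->S1 S1-0->S0 S1-1->S2 S2-0->S0 S2-1->S3 S3-0->S0 S3-1->S4 S4-0->S5 S4-1->S4 S5-0->S6 S5-1->S4 S6-0->S7 S6-1->S4 S7-0->S7 S7-1->S4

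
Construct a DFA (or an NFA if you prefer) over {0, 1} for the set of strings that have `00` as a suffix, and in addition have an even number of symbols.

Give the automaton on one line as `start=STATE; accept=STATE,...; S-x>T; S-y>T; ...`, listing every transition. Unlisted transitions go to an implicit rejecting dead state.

Handle the two conditions separately and then intersect. One (3 states) tracks how much of the suffix `00` has currently been matched; the other (2 states) tracks the input length modulo 2. Each combined state is a pair, one component from each; accept when both components accept.
6 states suffice.
       0  1 
>  A   B  C 
   B   D  A 
   C   E  A 
 * D   F  C 
   E   F  C 
   F   D  A 
(> = start, * = accepting)

start=A; accept=D; A-0>B; A-1>C; B-0>D; B-1>A; C-0>E; C-1>A; D-0>F; D-1>C; E-0>F; E-1>C; F-0>D; F-1>A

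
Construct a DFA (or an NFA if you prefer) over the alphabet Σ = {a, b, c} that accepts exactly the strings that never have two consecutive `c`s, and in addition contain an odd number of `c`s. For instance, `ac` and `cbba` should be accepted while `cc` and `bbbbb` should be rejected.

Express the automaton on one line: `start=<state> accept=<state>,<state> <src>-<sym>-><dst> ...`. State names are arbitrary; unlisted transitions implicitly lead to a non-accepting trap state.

Handle the two conditions separately and then intersect. One (3 states) tracks partial matches of the forbidden pattern `cc`; the other (2 states) tracks the count of `c`s modulo 2. Each combined state is a pair, one component from each; accept when both components accept. Equivalent product states are then merged.
With 5 states:
        a   b   c  
>  s0   s0  s0  s1 
 * s1   s2  s2  s3 
 * s2   s2  s2  s4 
   s3   s3  s3  s3 
   s4   s0  s0  s3 
(> = start, * = accepting)

start=s0 accept=s1,s2 s0-a->s0 s0-b->s0 s0-c->s1 s1-a->s2 s1-b->s2 s1-c->s3 s2-a->s2 s2-b->s2 s2-c->s4 s3-a->s3 s3-b->s3 s3-c->s3 s4-a->s0 s4-b->s0 s4-c->s3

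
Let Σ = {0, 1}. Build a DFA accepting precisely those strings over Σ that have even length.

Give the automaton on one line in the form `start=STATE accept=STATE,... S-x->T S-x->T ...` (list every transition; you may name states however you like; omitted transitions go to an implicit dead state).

start=s0 accept=s0 s0-0->s1 s0-1->s1 s1-0->s0 s1-1->s0

Count input length modulo 2: every symbol advances one step around the cycle s0 → s1 → s0. Accept at s0.
        0   1  
>* s0   s1  s1 
   s1   s0  s0 
(> = start, * = accepting)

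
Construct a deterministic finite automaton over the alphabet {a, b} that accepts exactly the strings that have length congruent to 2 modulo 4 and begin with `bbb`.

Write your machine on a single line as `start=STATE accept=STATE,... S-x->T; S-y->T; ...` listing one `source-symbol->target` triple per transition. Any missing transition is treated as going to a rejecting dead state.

Handle the two conditions separately and then intersect. One (4 states) tracks the input length modulo 4; the other (5 states) tracks whether the input so far still matches the prefix `bbb`. Each combined state is a pair, one component from each; accept when both components accept.
An 11-state machine:
          a    b  
>  q0     q1   q2 
   q1     q3   q3 
   q2     q3   q4 
   q3     q5   q5 
   q4     q5   q6 
   q5     q7   q7 
   q6     q8   q8 
   q7     q1   q1 
   q8     q9   q9 
   q9    q10  q10 
 * q10    q6   q6 
(> = start, * = accepting)

start=q0; accept=q10; q0-a->q1; q0-b->q2; q1-a->q3; q1-b->q3; q2-a->q3; q2-b->q4; q3-a->q5; q3-b->q5; q4-a->q5; q4-b->q6; q5-a->q7; q5-b->q7; q6-a->q8; q6-b->q8; q7-a->q1; q7-b->q1; q8-a->q9; q8-b->q9; q9-a->q10; q9-b->q10; q10-a->q6; q10-b->q6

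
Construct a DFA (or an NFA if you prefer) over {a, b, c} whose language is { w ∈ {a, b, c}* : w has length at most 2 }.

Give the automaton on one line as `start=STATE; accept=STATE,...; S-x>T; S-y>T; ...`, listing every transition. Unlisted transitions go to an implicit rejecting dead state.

We only need to distinguish lengths 0, 1, …, 2, and '>2'. Chain s0 → s1 → s2 → s3 on every symbol, with s3 looping. Accepting states: {s0, s1, s2}.
A 4-state machine:
        a   b   c  
>* s0   s1  s1  s1 
 * s1   s2  s2  s2 
 * s2   s3  s3  s3 
   s3   s3  s3  s3 
(> = start, * = accepting)

start=s0; accept=s0,s1,s2; s0-a>s1; s0-b>s1; s0-c>s1; s1-a>s2; s1-b>s2; s1-c>s2; s2-a>s3; s2-b>s3; s2-c>s3; s3-a>s3; s3-b>s3; s3-c>s3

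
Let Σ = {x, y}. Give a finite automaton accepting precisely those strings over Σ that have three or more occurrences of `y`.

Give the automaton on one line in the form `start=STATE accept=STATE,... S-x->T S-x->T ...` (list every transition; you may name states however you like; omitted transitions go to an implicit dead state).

Only the number of `y`s matters, and only up to 4. Make a chain s0 → s1 → s2 → s3 → s4 advanced by each `y` (with s4 absorbing); every other symbol self-loops. The accepting set is {s3, s4}.
With 5 states:
        x   y  
>  s0   s0  s1 
   s1   s1  s2 
   s2   s2  s3 
 * s3   s3  s4 
 * s4   s4  s4 
(> = start, * = accepting)

start=s0 accept=s3,s4 s0-x->s0 s0-y->s1 s1-x->s1 s1-y->s2 s2-x->s2 s2-y->s3 s3-x->s3 s3-y->s4 s4-x->s4 s4-y->s4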